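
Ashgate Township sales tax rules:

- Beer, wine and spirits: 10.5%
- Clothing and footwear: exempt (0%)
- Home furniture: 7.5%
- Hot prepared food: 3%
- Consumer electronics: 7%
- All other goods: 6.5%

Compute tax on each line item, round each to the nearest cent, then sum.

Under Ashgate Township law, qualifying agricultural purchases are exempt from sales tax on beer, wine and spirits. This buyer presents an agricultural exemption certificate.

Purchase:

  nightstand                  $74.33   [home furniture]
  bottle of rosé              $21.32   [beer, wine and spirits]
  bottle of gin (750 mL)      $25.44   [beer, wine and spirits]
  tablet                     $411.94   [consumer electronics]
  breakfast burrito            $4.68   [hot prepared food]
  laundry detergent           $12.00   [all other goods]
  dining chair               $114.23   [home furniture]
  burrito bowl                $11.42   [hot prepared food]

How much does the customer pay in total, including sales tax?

Nightstand $74.33: home furniture → 7.5% → $5.57
Bottle of rosé $21.32: beer, wine and spirits, buyer-exempt → 0% → $0.00
Bottle of gin (750 mL) $25.44: beer, wine and spirits, buyer-exempt → 0% → $0.00
Tablet $411.94: consumer electronics → 7% → $28.84
Breakfast burrito $4.68: hot prepared food → 3% → $0.14
Laundry detergent $12.00: all other goods → 6.5% → $0.78
Dining chair $114.23: home furniture → 7.5% → $8.57
Burrito bowl $11.42: hot prepared food → 3% → $0.34
Subtotal = $675.36; tax = $44.24; total due = $719.60

$719.60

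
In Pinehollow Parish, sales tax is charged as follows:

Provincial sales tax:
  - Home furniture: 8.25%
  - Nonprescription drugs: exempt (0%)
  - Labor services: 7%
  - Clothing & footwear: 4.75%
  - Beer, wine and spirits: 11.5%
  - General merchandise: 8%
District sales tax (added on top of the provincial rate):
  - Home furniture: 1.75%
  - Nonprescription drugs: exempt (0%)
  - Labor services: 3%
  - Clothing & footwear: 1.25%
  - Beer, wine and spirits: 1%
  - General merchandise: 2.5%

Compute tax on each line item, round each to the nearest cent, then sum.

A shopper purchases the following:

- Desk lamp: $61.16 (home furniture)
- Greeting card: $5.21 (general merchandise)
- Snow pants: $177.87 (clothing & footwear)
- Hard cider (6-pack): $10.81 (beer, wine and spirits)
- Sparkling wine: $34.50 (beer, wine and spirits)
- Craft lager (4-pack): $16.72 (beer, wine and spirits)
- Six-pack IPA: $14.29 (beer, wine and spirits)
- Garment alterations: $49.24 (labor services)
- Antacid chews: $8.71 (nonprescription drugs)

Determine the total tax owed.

Desk lamp $61.16: home furniture → 8.25% + 1.75% district = 10% → $6.12
Greeting card $5.21: general merchandise → 8% + 2.5% district = 10.5% → $0.55
Snow pants $177.87: clothing & footwear → 4.75% + 1.25% district = 6% → $10.67
Hard cider (6-pack) $10.81: beer, wine and spirits → 11.5% + 1% district = 12.5% → $1.35
Sparkling wine $34.50: beer, wine and spirits → 11.5% + 1% district = 12.5% → $4.31
Craft lager (4-pack) $16.72: beer, wine and spirits → 11.5% + 1% district = 12.5% → $2.09
Six-pack IPA $14.29: beer, wine and spirits → 11.5% + 1% district = 12.5% → $1.79
Garment alterations $49.24: labor services → 7% + 3% district = 10% → $4.92
Antacid chews $8.71: nonprescription drugs → 0% + 0% district = 0% → $0.00
Total tax = $6.12 + $0.55 + $10.67 + $1.35 + $4.31 + $2.09 + $1.79 + $4.92 = $31.80

$31.80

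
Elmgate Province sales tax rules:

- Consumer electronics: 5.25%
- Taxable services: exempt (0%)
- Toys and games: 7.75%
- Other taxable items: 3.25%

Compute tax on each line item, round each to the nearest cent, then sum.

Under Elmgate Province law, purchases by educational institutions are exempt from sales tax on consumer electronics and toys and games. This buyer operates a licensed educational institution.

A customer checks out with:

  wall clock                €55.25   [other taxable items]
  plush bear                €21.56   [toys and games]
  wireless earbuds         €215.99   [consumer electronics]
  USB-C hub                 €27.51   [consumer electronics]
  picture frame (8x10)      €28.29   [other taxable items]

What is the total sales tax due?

Wall clock €55.25: other taxable items → 3.25% → €1.80
Plush bear €21.56: toys and games, buyer-exempt → 0% → €0.00
Wireless earbuds €215.99: consumer electronics, buyer-exempt → 0% → €0.00
USB-C hub €27.51: consumer electronics, buyer-exempt → 0% → €0.00
Picture frame (8x10) €28.29: other taxable items → 3.25% → €0.92
Total tax = €1.80 + €0.92 = €2.72

€2.72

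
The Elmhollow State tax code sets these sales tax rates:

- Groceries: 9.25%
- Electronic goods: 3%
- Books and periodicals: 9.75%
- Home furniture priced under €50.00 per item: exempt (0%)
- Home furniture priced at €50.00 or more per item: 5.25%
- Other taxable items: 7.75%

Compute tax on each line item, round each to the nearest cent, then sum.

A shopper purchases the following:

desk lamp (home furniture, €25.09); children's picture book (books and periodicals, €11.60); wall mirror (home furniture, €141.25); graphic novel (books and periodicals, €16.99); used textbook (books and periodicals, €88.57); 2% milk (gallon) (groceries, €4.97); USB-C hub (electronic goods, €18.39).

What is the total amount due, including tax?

€326.72

Desk lamp €25.09: home furniture, under €50.00 → 0% → €0.00
Children's picture book €11.60: books and periodicals → 9.75% → €1.13
Wall mirror €141.25: home furniture, €50.00 or more → 5.25% → €7.42
Graphic novel €16.99: books and periodicals → 9.75% → €1.66
Used textbook €88.57: books and periodicals → 9.75% → €8.64
2% milk (gallon) €4.97: groceries → 9.25% → €0.46
USB-C hub €18.39: electronic goods → 3% → €0.55
Subtotal = €306.86; tax = €19.86; total due = €326.72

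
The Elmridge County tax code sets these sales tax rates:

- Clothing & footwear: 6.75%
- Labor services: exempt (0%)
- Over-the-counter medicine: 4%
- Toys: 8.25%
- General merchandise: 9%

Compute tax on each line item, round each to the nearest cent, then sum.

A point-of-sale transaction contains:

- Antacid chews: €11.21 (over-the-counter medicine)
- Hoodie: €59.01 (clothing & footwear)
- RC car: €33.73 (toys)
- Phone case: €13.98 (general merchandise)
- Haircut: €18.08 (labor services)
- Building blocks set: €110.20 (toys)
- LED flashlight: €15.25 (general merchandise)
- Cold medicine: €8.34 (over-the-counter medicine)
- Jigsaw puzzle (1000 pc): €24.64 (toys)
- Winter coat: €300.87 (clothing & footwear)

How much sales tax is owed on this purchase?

Antacid chews €11.21: over-the-counter medicine → 4% → €0.45
Hoodie €59.01: clothing & footwear → 6.75% → €3.98
RC car €33.73: toys → 8.25% → €2.78
Phone case €13.98: general merchandise → 9% → €1.26
Haircut €18.08: labor services → 0% → €0.00
Building blocks set €110.20: toys → 8.25% → €9.09
LED flashlight €15.25: general merchandise → 9% → €1.37
Cold medicine €8.34: over-the-counter medicine → 4% → €0.33
Jigsaw puzzle (1000 pc) €24.64: toys → 8.25% → €2.03
Winter coat €300.87: clothing & footwear → 6.75% → €20.31
Total tax = €0.45 + €3.98 + €2.78 + €1.26 + €9.09 + €1.37 + €0.33 + €2.03 + €20.31 = €41.60

€41.60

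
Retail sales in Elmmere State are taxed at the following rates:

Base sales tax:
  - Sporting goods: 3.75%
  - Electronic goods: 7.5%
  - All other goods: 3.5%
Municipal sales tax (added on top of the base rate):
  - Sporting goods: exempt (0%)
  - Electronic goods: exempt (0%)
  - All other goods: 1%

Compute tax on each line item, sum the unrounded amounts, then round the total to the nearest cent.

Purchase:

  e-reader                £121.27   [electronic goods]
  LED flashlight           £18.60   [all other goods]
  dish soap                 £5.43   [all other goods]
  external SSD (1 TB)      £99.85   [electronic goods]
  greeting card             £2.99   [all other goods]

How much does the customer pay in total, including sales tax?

E-reader £121.27: electronic goods → 7.5% + 0% municipal = 7.5% → £9.09525
LED flashlight £18.60: all other goods → 3.5% + 1% municipal = 4.5% → £0.837
Dish soap £5.43: all other goods → 3.5% + 1% municipal = 4.5% → £0.24435
External SSD (1 TB) £99.85: electronic goods → 7.5% + 0% municipal = 7.5% → £7.48875
Greeting card £2.99: all other goods → 3.5% + 1% municipal = 4.5% → £0.13455
Subtotal = £248.14; unrounded tax = £17.7999 → £17.80; total due = £265.94

£265.94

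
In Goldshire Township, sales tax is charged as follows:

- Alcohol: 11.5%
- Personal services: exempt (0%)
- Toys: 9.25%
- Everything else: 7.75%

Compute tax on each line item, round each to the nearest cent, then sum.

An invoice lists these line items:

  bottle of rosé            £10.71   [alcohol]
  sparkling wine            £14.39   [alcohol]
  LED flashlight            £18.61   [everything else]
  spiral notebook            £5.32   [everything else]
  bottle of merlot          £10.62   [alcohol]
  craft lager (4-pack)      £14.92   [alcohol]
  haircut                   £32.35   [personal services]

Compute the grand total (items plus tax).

£114.59

Bottle of rosé £10.71: alcohol → 11.5% → £1.23
Sparkling wine £14.39: alcohol → 11.5% → £1.65
LED flashlight £18.61: everything else → 7.75% → £1.44
Spiral notebook £5.32: everything else → 7.75% → £0.41
Bottle of merlot £10.62: alcohol → 11.5% → £1.22
Craft lager (4-pack) £14.92: alcohol → 11.5% → £1.72
Haircut £32.35: personal services → 0% → £0.00
Subtotal = £106.92; tax = £7.67; total due = £114.59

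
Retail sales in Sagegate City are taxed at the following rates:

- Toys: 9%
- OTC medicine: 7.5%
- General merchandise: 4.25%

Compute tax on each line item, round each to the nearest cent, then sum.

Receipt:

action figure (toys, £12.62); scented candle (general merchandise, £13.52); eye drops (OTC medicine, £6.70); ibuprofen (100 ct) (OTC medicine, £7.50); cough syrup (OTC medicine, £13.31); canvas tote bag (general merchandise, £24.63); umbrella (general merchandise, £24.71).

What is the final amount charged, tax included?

Action figure £12.62: toys → 9% → £1.14
Scented candle £13.52: general merchandise → 4.25% → £0.57
Eye drops £6.70: OTC medicine → 7.5% → £0.50
Ibuprofen (100 ct) £7.50: OTC medicine → 7.5% → £0.56
Cough syrup £13.31: OTC medicine → 7.5% → £1.00
Canvas tote bag £24.63: general merchandise → 4.25% → £1.05
Umbrella £24.71: general merchandise → 4.25% → £1.05
Subtotal = £102.99; tax = £5.87; total due = £108.86

£108.86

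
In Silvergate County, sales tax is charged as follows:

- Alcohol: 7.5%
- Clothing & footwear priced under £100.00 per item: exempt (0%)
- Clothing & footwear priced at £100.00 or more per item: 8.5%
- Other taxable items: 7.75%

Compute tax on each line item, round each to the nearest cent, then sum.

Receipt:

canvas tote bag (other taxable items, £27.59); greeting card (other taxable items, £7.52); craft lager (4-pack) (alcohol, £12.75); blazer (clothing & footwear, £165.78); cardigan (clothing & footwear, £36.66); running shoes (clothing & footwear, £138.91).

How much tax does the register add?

£29.58

Canvas tote bag £27.59: other taxable items → 7.75% → £2.14
Greeting card £7.52: other taxable items → 7.75% → £0.58
Craft lager (4-pack) £12.75: alcohol → 7.5% → £0.96
Blazer £165.78: clothing & footwear, £100.00 or more → 8.5% → £14.09
Cardigan £36.66: clothing & footwear, under £100.00 → 0% → £0.00
Running shoes £138.91: clothing & footwear, £100.00 or more → 8.5% → £11.81
Total tax = £2.14 + £0.58 + £0.96 + £14.09 + £11.81 = £29.58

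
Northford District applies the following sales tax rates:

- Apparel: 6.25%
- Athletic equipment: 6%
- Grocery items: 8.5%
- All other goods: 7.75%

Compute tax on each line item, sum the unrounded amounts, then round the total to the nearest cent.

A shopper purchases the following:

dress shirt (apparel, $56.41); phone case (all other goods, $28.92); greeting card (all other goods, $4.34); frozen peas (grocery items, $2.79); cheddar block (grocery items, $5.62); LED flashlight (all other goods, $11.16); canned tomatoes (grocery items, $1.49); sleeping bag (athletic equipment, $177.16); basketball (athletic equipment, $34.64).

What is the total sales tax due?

Dress shirt $56.41: apparel → 6.25% → $3.525625
Phone case $28.92: all other goods → 7.75% → $2.2413
Greeting card $4.34: all other goods → 7.75% → $0.33635
Frozen peas $2.79: grocery items → 8.5% → $0.23715
Cheddar block $5.62: grocery items → 8.5% → $0.4777
LED flashlight $11.16: all other goods → 7.75% → $0.8649
Canned tomatoes $1.49: grocery items → 8.5% → $0.12665
Sleeping bag $177.16: athletic equipment → 6% → $10.6296
Basketball $34.64: athletic equipment → 6% → $2.0784
Unrounded tax sum = $20.517675 → $20.52

$20.52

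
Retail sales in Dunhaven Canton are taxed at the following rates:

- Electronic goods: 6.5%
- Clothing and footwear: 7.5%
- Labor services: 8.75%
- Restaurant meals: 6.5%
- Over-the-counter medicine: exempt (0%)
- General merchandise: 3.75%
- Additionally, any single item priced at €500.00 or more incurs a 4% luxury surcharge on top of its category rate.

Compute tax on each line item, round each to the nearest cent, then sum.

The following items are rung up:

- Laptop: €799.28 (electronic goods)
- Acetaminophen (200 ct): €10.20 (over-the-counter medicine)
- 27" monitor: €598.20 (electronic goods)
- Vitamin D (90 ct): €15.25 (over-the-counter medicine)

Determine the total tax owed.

Laptop €799.28: electronic goods → 6.5% + 4% surcharge = 10.5% → €83.92
Acetaminophen (200 ct) €10.20: over-the-counter medicine → 0% → €0.00
27" monitor €598.20: electronic goods → 6.5% + 4% surcharge = 10.5% → €62.81
Vitamin D (90 ct) €15.25: over-the-counter medicine → 0% → €0.00
Total tax = €83.92 + €62.81 = €146.73

€146.73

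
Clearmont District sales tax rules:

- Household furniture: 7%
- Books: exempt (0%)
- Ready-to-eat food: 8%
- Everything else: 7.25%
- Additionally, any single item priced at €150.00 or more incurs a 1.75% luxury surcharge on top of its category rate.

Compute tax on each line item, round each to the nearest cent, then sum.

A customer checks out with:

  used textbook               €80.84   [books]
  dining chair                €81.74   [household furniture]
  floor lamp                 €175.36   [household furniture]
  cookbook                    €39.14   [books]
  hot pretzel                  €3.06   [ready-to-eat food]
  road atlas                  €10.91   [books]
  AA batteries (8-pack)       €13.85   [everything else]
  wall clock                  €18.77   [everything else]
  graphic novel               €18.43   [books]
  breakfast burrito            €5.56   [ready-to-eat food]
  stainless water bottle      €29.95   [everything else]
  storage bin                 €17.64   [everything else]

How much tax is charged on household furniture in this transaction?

Dining chair €81.74: household furniture → 7% → €5.72
Floor lamp €175.36: household furniture → 7% + 1.75% surcharge = 8.75% → €15.34
Tax on household furniture = €5.72 + €15.34 = €21.06

€21.06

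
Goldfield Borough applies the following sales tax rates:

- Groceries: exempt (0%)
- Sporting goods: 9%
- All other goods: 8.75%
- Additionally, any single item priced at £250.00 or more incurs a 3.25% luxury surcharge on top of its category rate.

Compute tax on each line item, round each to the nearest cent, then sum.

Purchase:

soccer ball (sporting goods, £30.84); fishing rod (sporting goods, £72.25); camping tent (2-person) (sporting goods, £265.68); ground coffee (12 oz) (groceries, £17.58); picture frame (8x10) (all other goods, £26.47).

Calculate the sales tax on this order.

Soccer ball £30.84: sporting goods → 9% → £2.78
Fishing rod £72.25: sporting goods → 9% → £6.50
Camping tent (2-person) £265.68: sporting goods → 9% + 3.25% surcharge = 12.25% → £32.55
Ground coffee (12 oz) £17.58: groceries → 0% → £0.00
Picture frame (8x10) £26.47: all other goods → 8.75% → £2.32
Total tax = £2.78 + £6.50 + £32.55 + £2.32 = £44.15

£44.15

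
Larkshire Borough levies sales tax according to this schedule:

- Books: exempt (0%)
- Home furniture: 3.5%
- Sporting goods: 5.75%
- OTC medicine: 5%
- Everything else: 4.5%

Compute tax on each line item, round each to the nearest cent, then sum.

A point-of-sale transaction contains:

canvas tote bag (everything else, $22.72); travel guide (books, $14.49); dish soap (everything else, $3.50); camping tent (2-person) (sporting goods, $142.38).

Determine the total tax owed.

$9.37

Canvas tote bag $22.72: everything else → 4.5% → $1.02
Travel guide $14.49: books → 0% → $0.00
Dish soap $3.50: everything else → 4.5% → $0.16
Camping tent (2-person) $142.38: sporting goods → 5.75% → $8.19
Total tax = $1.02 + $0.16 + $8.19 = $9.37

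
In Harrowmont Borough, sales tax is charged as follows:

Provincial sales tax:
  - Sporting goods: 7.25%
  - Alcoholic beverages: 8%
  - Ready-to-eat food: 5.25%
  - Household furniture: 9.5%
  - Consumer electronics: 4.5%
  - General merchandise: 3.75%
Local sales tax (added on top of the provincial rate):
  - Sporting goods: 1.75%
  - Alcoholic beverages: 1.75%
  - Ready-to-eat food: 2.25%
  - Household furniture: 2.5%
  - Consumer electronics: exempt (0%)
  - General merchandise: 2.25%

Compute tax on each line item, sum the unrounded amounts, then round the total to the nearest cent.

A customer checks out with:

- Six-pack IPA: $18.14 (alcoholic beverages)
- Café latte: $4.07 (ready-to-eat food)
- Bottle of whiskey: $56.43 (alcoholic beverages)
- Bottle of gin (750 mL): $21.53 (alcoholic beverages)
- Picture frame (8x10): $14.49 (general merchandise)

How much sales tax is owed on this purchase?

$10.54

Six-pack IPA $18.14: alcoholic beverages → 8% + 1.75% local = 9.75% → $1.76865
Café latte $4.07: ready-to-eat food → 5.25% + 2.25% local = 7.5% → $0.30525
Bottle of whiskey $56.43: alcoholic beverages → 8% + 1.75% local = 9.75% → $5.501925
Bottle of gin (750 mL) $21.53: alcoholic beverages → 8% + 1.75% local = 9.75% → $2.099175
Picture frame (8x10) $14.49: general merchandise → 3.75% + 2.25% local = 6% → $0.8694
Unrounded tax sum = $10.5444 → $10.54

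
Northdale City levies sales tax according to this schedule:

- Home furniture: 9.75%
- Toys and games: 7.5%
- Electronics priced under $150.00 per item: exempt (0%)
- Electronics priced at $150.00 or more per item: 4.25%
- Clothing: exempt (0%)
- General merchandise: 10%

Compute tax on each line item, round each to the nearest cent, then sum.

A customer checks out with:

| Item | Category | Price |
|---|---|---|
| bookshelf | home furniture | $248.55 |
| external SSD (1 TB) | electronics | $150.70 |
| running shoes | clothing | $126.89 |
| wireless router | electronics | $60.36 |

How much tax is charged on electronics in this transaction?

External SSD (1 TB) $150.70: electronics, $150.00 or more → 4.25% → $6.40
Wireless router $60.36: electronics, under $150.00 → 0% → $0.00
Tax on electronics = $6.40 + $0.00 = $6.40

$6.40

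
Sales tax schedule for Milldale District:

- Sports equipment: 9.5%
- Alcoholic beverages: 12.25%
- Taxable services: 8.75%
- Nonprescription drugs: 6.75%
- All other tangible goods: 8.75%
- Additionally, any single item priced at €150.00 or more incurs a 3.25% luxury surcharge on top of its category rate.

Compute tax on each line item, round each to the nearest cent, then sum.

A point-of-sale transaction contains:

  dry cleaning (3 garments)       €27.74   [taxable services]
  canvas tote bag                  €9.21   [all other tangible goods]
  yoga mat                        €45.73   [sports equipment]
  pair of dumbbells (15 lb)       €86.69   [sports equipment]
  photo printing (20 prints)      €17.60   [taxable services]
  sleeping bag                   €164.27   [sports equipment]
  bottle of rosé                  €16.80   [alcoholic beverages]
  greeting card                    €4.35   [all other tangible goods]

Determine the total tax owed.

Dry cleaning (3 garments) €27.74: taxable services → 8.75% → €2.43
Canvas tote bag €9.21: all other tangible goods → 8.75% → €0.81
Yoga mat €45.73: sports equipment → 9.5% → €4.34
Pair of dumbbells (15 lb) €86.69: sports equipment → 9.5% → €8.24
Photo printing (20 prints) €17.60: taxable services → 8.75% → €1.54
Sleeping bag €164.27: sports equipment → 9.5% + 3.25% surcharge = 12.75% → €20.94
Bottle of rosé €16.80: alcoholic beverages → 12.25% → €2.06
Greeting card €4.35: all other tangible goods → 8.75% → €0.38
Total tax = €2.43 + €0.81 + €4.34 + €8.24 + €1.54 + €20.94 + €2.06 + €0.38 = €40.74

€40.74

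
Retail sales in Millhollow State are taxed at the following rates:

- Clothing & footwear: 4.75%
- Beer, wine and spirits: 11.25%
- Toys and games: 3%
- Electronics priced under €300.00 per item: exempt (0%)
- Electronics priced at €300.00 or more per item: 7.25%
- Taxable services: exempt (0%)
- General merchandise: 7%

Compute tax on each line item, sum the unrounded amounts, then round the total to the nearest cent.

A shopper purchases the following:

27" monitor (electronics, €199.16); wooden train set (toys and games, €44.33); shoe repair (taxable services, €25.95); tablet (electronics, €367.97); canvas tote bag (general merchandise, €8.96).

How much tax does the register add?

€28.63

27" monitor €199.16: electronics, under €300.00 → 0% → €0.00
Wooden train set €44.33: toys and games → 3% → €1.3299
Shoe repair €25.95: taxable services → 0% → €0.00
Tablet €367.97: electronics, €300.00 or more → 7.25% → €26.677825
Canvas tote bag €8.96: general merchandise → 7% → €0.6272
Unrounded tax sum = €28.634925 → €28.63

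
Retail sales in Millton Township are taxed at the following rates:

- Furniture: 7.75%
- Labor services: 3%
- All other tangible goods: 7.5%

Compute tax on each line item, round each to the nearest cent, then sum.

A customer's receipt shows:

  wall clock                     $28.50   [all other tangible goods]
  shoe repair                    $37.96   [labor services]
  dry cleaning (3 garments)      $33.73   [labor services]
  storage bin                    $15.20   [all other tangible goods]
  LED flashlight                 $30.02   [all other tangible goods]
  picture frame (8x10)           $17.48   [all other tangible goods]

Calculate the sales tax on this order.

Wall clock $28.50: all other tangible goods → 7.5% → $2.14
Shoe repair $37.96: labor services → 3% → $1.14
Dry cleaning (3 garments) $33.73: labor services → 3% → $1.01
Storage bin $15.20: all other tangible goods → 7.5% → $1.14
LED flashlight $30.02: all other tangible goods → 7.5% → $2.25
Picture frame (8x10) $17.48: all other tangible goods → 7.5% → $1.31
Total tax = $2.14 + $1.14 + $1.01 + $1.14 + $2.25 + $1.31 = $8.99

$8.99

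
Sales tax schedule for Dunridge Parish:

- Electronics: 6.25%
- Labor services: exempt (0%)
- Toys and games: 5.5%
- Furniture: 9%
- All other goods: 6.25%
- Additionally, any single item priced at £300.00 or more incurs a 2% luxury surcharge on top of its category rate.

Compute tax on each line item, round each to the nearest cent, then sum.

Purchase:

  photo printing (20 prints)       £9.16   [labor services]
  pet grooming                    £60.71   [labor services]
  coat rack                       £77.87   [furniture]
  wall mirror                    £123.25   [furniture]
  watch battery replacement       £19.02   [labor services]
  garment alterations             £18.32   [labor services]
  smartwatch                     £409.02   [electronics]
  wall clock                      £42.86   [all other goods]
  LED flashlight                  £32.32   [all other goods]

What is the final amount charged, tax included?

£849.07

Photo printing (20 prints) £9.16: labor services → 0% → £0.00
Pet grooming £60.71: labor services → 0% → £0.00
Coat rack £77.87: furniture → 9% → £7.01
Wall mirror £123.25: furniture → 9% → £11.09
Watch battery replacement £19.02: labor services → 0% → £0.00
Garment alterations £18.32: labor services → 0% → £0.00
Smartwatch £409.02: electronics → 6.25% + 2% surcharge = 8.25% → £33.74
Wall clock £42.86: all other goods → 6.25% → £2.68
LED flashlight £32.32: all other goods → 6.25% → £2.02
Subtotal = £792.53; tax = £56.54; total due = £849.07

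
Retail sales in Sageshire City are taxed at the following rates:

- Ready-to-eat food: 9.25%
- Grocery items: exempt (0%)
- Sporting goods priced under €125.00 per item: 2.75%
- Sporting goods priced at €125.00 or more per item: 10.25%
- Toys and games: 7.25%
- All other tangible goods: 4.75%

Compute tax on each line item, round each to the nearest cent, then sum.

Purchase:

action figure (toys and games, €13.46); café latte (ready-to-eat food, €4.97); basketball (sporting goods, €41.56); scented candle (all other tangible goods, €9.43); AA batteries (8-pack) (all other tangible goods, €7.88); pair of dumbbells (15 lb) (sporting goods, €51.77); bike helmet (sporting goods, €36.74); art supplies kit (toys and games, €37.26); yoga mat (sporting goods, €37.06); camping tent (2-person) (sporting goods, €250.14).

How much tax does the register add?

€35.19

Action figure €13.46: toys and games → 7.25% → €0.98
Café latte €4.97: ready-to-eat food → 9.25% → €0.46
Basketball €41.56: sporting goods, under €125.00 → 2.75% → €1.14
Scented candle €9.43: all other tangible goods → 4.75% → €0.45
AA batteries (8-pack) €7.88: all other tangible goods → 4.75% → €0.37
Pair of dumbbells (15 lb) €51.77: sporting goods, under €125.00 → 2.75% → €1.42
Bike helmet €36.74: sporting goods, under €125.00 → 2.75% → €1.01
Art supplies kit €37.26: toys and games → 7.25% → €2.70
Yoga mat €37.06: sporting goods, under €125.00 → 2.75% → €1.02
Camping tent (2-person) €250.14: sporting goods, €125.00 or more → 10.25% → €25.64
Total tax = €0.98 + €0.46 + €1.14 + €0.45 + €0.37 + €1.42 + €1.01 + €2.70 + €1.02 + €25.64 = €35.19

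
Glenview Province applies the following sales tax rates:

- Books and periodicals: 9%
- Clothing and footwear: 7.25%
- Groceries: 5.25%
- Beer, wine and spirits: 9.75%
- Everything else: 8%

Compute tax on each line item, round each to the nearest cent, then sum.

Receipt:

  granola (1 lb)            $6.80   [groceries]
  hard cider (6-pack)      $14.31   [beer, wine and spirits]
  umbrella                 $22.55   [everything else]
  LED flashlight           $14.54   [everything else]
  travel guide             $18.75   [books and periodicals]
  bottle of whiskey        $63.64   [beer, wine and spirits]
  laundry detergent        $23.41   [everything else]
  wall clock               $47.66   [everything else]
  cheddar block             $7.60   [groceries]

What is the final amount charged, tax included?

$237.95

Granola (1 lb) $6.80: groceries → 5.25% → $0.36
Hard cider (6-pack) $14.31: beer, wine and spirits → 9.75% → $1.40
Umbrella $22.55: everything else → 8% → $1.80
LED flashlight $14.54: everything else → 8% → $1.16
Travel guide $18.75: books and periodicals → 9% → $1.69
Bottle of whiskey $63.64: beer, wine and spirits → 9.75% → $6.20
Laundry detergent $23.41: everything else → 8% → $1.87
Wall clock $47.66: everything else → 8% → $3.81
Cheddar block $7.60: groceries → 5.25% → $0.40
Subtotal = $219.26; tax = $18.69; total due = $237.95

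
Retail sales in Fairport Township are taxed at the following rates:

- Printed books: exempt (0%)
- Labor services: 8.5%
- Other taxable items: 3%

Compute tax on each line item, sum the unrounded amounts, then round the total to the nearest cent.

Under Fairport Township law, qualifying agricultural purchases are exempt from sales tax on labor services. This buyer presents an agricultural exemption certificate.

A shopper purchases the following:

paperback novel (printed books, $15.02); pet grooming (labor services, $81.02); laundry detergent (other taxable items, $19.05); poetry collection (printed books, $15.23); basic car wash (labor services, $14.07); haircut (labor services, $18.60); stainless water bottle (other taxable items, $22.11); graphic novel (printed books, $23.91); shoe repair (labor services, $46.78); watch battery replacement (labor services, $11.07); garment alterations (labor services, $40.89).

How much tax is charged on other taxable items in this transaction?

Laundry detergent $19.05: other taxable items → 3% → $0.5715
Stainless water bottle $22.11: other taxable items → 3% → $0.6633
Tax on other taxable items: unrounded sum = $1.2348 → $1.23

$1.23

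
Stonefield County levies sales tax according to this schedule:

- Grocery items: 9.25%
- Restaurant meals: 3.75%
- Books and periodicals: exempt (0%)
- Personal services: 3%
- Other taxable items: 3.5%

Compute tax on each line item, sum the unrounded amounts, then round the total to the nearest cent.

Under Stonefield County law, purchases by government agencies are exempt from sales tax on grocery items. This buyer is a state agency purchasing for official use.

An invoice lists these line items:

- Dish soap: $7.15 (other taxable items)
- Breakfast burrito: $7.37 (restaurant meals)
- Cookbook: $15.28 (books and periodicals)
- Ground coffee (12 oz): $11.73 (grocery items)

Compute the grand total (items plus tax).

$42.06

Dish soap $7.15: other taxable items → 3.5% → $0.25025
Breakfast burrito $7.37: restaurant meals → 3.75% → $0.276375
Cookbook $15.28: books and periodicals → 0% → $0.00
Ground coffee (12 oz) $11.73: grocery items, buyer-exempt → 0% → $0.00
Subtotal = $41.53; unrounded tax = $0.526625 → $0.53; total due = $42.06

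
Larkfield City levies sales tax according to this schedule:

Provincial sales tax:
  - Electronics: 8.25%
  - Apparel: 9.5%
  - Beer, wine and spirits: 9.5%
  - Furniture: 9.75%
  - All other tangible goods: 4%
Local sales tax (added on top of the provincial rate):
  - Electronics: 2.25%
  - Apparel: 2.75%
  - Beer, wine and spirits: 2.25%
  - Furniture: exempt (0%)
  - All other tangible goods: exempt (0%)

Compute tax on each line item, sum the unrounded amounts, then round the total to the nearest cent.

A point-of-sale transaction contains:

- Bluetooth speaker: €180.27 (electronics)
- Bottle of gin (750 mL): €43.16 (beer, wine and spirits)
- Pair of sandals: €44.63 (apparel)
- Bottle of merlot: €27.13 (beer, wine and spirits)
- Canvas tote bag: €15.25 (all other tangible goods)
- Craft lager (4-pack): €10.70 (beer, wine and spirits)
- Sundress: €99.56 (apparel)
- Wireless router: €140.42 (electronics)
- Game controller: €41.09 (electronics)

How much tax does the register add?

Bluetooth speaker €180.27: electronics → 8.25% + 2.25% local = 10.5% → €18.92835
Bottle of gin (750 mL) €43.16: beer, wine and spirits → 9.5% + 2.25% local = 11.75% → €5.0713
Pair of sandals €44.63: apparel → 9.5% + 2.75% local = 12.25% → €5.467175
Bottle of merlot €27.13: beer, wine and spirits → 9.5% + 2.25% local = 11.75% → €3.187775
Canvas tote bag €15.25: all other tangible goods → 4% + 0% local = 4% → €0.61
Craft lager (4-pack) €10.70: beer, wine and spirits → 9.5% + 2.25% local = 11.75% → €1.25725
Sundress €99.56: apparel → 9.5% + 2.75% local = 12.25% → €12.1961
Wireless router €140.42: electronics → 8.25% + 2.25% local = 10.5% → €14.7441
Game controller €41.09: electronics → 8.25% + 2.25% local = 10.5% → €4.31445
Unrounded tax sum = €65.7765 → €65.78

€65.78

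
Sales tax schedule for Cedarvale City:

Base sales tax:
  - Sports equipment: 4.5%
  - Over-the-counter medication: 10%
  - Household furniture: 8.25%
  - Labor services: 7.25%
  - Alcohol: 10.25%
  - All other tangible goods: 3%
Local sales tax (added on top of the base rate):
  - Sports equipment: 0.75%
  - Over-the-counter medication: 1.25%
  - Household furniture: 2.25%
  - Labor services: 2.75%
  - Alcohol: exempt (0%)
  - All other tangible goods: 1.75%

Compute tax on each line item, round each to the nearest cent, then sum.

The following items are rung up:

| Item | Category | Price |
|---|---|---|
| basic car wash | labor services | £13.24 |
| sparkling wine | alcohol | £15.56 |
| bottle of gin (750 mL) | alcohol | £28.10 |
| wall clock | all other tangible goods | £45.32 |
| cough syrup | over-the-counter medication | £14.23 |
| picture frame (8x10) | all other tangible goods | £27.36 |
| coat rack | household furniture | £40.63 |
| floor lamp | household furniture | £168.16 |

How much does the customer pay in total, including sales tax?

£385.37

Basic car wash £13.24: labor services → 7.25% + 2.75% local = 10% → £1.32
Sparkling wine £15.56: alcohol → 10.25% + 0% local = 10.25% → £1.59
Bottle of gin (750 mL) £28.10: alcohol → 10.25% + 0% local = 10.25% → £2.88
Wall clock £45.32: all other tangible goods → 3% + 1.75% local = 4.75% → £2.15
Cough syrup £14.23: over-the-counter medication → 10% + 1.25% local = 11.25% → £1.60
Picture frame (8x10) £27.36: all other tangible goods → 3% + 1.75% local = 4.75% → £1.30
Coat rack £40.63: household furniture → 8.25% + 2.25% local = 10.5% → £4.27
Floor lamp £168.16: household furniture → 8.25% + 2.25% local = 10.5% → £17.66
Subtotal = £352.60; tax = £32.77; total due = £385.37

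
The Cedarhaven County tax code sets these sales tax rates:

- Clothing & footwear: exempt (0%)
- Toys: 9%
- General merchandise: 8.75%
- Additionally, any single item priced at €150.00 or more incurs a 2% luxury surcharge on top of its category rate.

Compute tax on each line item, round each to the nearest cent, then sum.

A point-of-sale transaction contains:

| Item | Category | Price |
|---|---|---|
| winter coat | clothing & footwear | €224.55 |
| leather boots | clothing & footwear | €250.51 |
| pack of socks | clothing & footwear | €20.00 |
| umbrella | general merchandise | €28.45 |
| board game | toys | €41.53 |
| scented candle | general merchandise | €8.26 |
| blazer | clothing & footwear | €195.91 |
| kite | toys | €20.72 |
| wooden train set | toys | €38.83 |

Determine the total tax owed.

€25.72

Winter coat €224.55: clothing & footwear → 0% + 2% surcharge = 2% → €4.49
Leather boots €250.51: clothing & footwear → 0% + 2% surcharge = 2% → €5.01
Pack of socks €20.00: clothing & footwear → 0% → €0.00
Umbrella €28.45: general merchandise → 8.75% → €2.49
Board game €41.53: toys → 9% → €3.74
Scented candle €8.26: general merchandise → 8.75% → €0.72
Blazer €195.91: clothing & footwear → 0% + 2% surcharge = 2% → €3.92
Kite €20.72: toys → 9% → €1.86
Wooden train set €38.83: toys → 9% → €3.49
Total tax = €4.49 + €5.01 + €2.49 + €3.74 + €0.72 + €3.92 + €1.86 + €3.49 = €25.72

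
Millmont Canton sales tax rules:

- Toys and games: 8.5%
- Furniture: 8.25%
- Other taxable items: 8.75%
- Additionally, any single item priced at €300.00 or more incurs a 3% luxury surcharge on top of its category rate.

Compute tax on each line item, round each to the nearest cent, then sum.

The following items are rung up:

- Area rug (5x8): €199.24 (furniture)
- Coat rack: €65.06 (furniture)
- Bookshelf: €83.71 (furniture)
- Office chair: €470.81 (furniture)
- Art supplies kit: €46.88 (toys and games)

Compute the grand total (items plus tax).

Area rug (5x8) €199.24: furniture → 8.25% → €16.44
Coat rack €65.06: furniture → 8.25% → €5.37
Bookshelf €83.71: furniture → 8.25% → €6.91
Office chair €470.81: furniture → 8.25% + 3% surcharge = 11.25% → €52.97
Art supplies kit €46.88: toys and games → 8.5% → €3.98
Subtotal = €865.70; tax = €85.67; total due = €951.37

€951.37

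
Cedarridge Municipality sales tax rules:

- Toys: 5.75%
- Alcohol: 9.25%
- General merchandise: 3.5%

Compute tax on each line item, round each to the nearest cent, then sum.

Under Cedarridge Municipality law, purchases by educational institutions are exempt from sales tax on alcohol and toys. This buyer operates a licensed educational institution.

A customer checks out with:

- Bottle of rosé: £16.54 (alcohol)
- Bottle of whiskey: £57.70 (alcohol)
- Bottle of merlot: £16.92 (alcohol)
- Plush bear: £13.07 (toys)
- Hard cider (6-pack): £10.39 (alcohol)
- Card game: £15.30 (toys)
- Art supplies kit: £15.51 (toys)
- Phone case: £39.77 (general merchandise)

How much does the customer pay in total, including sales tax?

£186.59

Bottle of rosé £16.54: alcohol, buyer-exempt → 0% → £0.00
Bottle of whiskey £57.70: alcohol, buyer-exempt → 0% → £0.00
Bottle of merlot £16.92: alcohol, buyer-exempt → 0% → £0.00
Plush bear £13.07: toys, buyer-exempt → 0% → £0.00
Hard cider (6-pack) £10.39: alcohol, buyer-exempt → 0% → £0.00
Card game £15.30: toys, buyer-exempt → 0% → £0.00
Art supplies kit £15.51: toys, buyer-exempt → 0% → £0.00
Phone case £39.77: general merchandise → 3.5% → £1.39
Subtotal = £185.20; tax = £1.39; total due = £186.59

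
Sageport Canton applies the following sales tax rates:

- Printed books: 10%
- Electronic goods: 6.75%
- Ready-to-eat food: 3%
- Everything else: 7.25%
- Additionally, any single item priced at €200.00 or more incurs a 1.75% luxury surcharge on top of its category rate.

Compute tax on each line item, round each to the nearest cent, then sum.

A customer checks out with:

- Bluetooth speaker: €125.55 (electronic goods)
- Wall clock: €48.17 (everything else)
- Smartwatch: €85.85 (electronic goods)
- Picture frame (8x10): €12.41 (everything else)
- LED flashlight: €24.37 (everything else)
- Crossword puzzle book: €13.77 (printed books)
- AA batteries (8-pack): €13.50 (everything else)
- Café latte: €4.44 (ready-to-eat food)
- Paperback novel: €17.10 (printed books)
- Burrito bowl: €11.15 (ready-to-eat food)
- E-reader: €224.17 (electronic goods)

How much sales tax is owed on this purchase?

€44.00

Bluetooth speaker €125.55: electronic goods → 6.75% → €8.47
Wall clock €48.17: everything else → 7.25% → €3.49
Smartwatch €85.85: electronic goods → 6.75% → €5.79
Picture frame (8x10) €12.41: everything else → 7.25% → €0.90
LED flashlight €24.37: everything else → 7.25% → €1.77
Crossword puzzle book €13.77: printed books → 10% → €1.38
AA batteries (8-pack) €13.50: everything else → 7.25% → €0.98
Café latte €4.44: ready-to-eat food → 3% → €0.13
Paperback novel €17.10: printed books → 10% → €1.71
Burrito bowl €11.15: ready-to-eat food → 3% → €0.33
E-reader €224.17: electronic goods → 6.75% + 1.75% surcharge = 8.5% → €19.05
Total tax = €8.47 + €3.49 + €5.79 + €0.90 + €1.77 + €1.38 + €0.98 + €0.13 + €1.71 + €0.33 + €19.05 = €44.00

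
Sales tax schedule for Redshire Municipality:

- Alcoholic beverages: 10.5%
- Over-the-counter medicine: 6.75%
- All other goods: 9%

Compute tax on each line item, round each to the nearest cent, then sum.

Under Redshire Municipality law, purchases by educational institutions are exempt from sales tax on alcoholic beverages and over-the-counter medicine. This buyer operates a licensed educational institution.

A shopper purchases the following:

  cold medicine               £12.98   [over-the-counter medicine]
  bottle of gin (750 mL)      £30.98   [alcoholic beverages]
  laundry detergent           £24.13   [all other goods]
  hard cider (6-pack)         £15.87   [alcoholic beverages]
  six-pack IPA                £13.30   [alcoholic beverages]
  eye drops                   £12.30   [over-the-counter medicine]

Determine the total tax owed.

Cold medicine £12.98: over-the-counter medicine, buyer-exempt → 0% → £0.00
Bottle of gin (750 mL) £30.98: alcoholic beverages, buyer-exempt → 0% → £0.00
Laundry detergent £24.13: all other goods → 9% → £2.17
Hard cider (6-pack) £15.87: alcoholic beverages, buyer-exempt → 0% → £0.00
Six-pack IPA £13.30: alcoholic beverages, buyer-exempt → 0% → £0.00
Eye drops £12.30: over-the-counter medicine, buyer-exempt → 0% → £0.00
Total tax = £2.17

£2.17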